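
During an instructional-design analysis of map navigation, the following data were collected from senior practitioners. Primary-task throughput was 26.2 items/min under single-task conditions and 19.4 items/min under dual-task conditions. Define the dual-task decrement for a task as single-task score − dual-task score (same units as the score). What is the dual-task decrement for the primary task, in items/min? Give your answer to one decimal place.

Decrement = 26.2 − 19.4 = 6.8000 items/min ≈ 6.8 items/min.

6.8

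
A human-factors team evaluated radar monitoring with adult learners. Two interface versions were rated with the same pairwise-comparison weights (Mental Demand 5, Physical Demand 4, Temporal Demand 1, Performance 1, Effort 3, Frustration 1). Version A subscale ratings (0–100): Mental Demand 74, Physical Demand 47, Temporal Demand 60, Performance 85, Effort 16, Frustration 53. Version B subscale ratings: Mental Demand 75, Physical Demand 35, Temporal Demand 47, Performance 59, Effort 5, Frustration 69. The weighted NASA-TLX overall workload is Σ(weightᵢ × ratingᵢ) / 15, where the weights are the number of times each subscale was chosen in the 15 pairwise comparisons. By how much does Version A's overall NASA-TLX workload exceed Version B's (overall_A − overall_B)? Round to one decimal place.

6.6

Version A weighted sum = 5·74 + 4·47 + 1·60 + 1·85 + 3·16 + 1·53 = 370 + 188 + 60 + 85 + 48 + 53 = 804; overall_A = 804/15 = 53.6000.
Version B weighted sum = 5·75 + 4·35 + 1·47 + 1·59 + 3·5 + 1·69 = 375 + 140 + 47 + 59 + 15 + 69 = 705; overall_B = 705/15 = 47.0000.
Difference = 53.6000 − 47.0000 = 6.6000 ≈ 6.6.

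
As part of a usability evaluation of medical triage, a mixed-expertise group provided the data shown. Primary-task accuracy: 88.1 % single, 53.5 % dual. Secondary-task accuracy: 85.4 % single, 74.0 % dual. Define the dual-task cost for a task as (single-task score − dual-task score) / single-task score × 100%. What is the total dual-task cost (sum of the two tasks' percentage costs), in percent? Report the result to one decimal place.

52.6

Primary cost = (88.1 − 53.5) / 88.1 × 100% = 39.2736%.
Secondary cost = (85.4 − 74.0) / 85.4 × 100% = 13.3489%.
Total = 39.2736% + 13.3489% = 52.6225% ≈ 52.6%.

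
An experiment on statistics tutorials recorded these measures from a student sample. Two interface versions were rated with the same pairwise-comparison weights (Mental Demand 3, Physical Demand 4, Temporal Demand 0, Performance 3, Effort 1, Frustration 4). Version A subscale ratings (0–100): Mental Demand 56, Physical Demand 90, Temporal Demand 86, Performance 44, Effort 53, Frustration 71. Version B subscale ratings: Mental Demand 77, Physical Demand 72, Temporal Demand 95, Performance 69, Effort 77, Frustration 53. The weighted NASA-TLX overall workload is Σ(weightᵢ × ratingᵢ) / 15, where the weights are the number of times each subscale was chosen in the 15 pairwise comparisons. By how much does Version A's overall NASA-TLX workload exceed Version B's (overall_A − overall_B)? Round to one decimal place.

-1.2

Version A weighted sum = 3·56 + 4·90 + 0·86 + 3·44 + 1·53 + 4·71 = 168 + 360 + 0 + 132 + 53 + 284 = 997; overall_A = 997/15 = 66.4667.
Version B weighted sum = 3·77 + 4·72 + 0·95 + 3·69 + 1·77 + 4·53 = 231 + 288 + 0 + 207 + 77 + 212 = 1015; overall_B = 1015/15 = 67.6667.
Difference = 66.4667 − 67.6667 = -1.2000 ≈ -1.2.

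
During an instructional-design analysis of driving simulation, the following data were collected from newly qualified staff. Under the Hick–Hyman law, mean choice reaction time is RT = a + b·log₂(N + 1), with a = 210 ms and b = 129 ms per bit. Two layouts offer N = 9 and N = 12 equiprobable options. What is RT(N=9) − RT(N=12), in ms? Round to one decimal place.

-48.8

RT(9) = 210 + 129·log₂(10) = 210 + 129·3.3219 = 638.5251 ms.
RT(12) = 210 + 129·log₂(13) = 210 + 129·3.7004 = 687.3516 ms.
Difference = 638.5251 − 687.3516 = -48.8265 ≈ -48.8 ms.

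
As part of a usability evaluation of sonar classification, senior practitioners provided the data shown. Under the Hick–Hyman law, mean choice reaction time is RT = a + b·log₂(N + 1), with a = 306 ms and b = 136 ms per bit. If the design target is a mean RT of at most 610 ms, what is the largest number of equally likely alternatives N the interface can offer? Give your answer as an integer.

Set 306 + 136·log₂(N + 1) ≤ 610.
log₂(N + 1) ≤ (610 − 306) / 136 = 2.2353.
N + 1 ≤ 2^2.2353 = 4.7086.
N ≤ 3.7086, so the largest integer N is 3.

3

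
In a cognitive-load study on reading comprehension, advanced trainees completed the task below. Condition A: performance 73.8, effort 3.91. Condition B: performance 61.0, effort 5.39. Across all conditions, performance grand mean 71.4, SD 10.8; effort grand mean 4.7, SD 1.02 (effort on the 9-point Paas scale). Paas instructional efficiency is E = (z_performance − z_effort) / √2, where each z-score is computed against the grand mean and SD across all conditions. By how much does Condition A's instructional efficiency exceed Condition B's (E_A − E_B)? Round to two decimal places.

1.86

Condition A: z_P = (73.8 − 71.4)/10.8 = 0.2222; z_E = (3.91 − 4.7)/1.02 = -0.7745; E_A = (0.2222 − (-0.7745))/√2 = 0.7048.
Condition B: z_P = (61.0 − 71.4)/10.8 = -0.9630; z_E = (5.39 − 4.7)/1.02 = 0.6765; E_B = (-0.9630 − 0.6765)/√2 = -1.1593.
E_A − E_B = 0.7048 − (-1.1593) = 1.8641 ≈ 1.86.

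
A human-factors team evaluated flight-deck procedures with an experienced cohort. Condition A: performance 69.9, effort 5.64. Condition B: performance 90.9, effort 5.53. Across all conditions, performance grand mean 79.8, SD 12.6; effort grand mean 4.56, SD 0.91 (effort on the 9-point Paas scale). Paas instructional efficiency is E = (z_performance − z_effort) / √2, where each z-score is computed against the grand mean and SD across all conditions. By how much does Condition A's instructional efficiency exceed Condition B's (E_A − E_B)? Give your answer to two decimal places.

Condition A: z_P = (69.9 − 79.8)/12.6 = -0.7857; z_E = (5.64 − 4.56)/0.91 = 1.1868; E_A = (-0.7857 − 1.1868)/√2 = -1.3948.
Condition B: z_P = (90.9 − 79.8)/12.6 = 0.8810; z_E = (5.53 − 4.56)/0.91 = 1.0659; E_B = (0.8810 − 1.0659)/√2 = -0.1307.
E_A − E_B = -1.3948 − (-0.1307) = -1.2641 ≈ -1.26.

-1.26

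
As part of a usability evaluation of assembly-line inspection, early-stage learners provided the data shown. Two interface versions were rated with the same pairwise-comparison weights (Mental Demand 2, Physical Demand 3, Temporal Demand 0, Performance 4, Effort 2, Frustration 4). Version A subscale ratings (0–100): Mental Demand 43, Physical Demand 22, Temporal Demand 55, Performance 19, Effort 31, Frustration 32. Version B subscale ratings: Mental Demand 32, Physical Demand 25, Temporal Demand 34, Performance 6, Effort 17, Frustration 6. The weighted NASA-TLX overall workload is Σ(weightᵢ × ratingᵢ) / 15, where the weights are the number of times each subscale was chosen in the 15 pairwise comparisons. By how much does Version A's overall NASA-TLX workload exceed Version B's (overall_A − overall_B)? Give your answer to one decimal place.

13.1

Version A weighted sum = 2·43 + 3·22 + 0·55 + 4·19 + 2·31 + 4·32 = 86 + 66 + 0 + 76 + 62 + 128 = 418; overall_A = 418/15 = 27.8667.
Version B weighted sum = 2·32 + 3·25 + 0·34 + 4·6 + 2·17 + 4·6 = 64 + 75 + 0 + 24 + 34 + 24 = 221; overall_B = 221/15 = 14.7333.
Difference = 27.8667 − 14.7333 = 13.1334 ≈ 13.1.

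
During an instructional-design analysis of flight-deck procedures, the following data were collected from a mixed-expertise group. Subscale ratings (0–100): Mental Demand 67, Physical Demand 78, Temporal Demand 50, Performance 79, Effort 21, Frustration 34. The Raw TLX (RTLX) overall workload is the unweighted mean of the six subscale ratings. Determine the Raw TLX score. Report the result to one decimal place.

54.8

Sum of ratings = 67 + 78 + 50 + 79 + 21 + 34 = 329.
RTLX = 329 / 6 = 54.8333 ≈ 54.8.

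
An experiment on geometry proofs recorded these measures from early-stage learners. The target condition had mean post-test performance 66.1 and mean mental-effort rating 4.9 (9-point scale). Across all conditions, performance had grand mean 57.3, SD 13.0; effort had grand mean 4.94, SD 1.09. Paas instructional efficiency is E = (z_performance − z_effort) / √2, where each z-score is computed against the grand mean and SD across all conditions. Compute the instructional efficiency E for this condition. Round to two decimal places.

z_performance = (66.1 − 57.3) / 13.0 = 8.8000 / 13.0 = 0.6769.
z_effort = (4.9 − 4.94) / 1.09 = -0.0400 / 1.09 = -0.0367.
z_P − z_E = 0.6769 − (-0.0367) = 0.7136.
E = 0.7136 / √2 = 0.7136 / 1.41421 = 0.5046 ≈ 0.50.

0.50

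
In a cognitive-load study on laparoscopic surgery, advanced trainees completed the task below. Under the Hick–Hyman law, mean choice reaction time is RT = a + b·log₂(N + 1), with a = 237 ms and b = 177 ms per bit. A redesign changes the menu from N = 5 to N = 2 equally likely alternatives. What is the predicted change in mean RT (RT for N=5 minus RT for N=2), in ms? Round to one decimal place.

RT(5) = 237 + 177·log₂(6) = 237 + 177·2.5850 = 694.5450 ms.
RT(2) = 237 + 177·log₂(3) = 237 + 177·1.5850 = 517.5450 ms.
Difference = 694.5450 − 517.5450 = 177.0000 ≈ 177.0 ms.

177.0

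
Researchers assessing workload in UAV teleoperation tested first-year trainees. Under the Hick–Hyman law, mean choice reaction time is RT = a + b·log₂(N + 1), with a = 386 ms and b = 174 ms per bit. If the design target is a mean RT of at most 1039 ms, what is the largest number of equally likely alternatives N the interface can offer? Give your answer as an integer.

Set 386 + 174·log₂(N + 1) ≤ 1039.
log₂(N + 1) ≤ (1039 − 386) / 174 = 3.7529.
N + 1 ≤ 2^3.7529 = 13.4814.
N ≤ 12.4814, so the largest integer N is 12.

12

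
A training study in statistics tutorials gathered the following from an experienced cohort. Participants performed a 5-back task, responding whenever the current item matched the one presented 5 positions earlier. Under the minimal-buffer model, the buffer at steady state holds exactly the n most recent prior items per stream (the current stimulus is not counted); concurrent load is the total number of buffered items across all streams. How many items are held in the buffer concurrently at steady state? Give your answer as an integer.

5

The buffer holds the 5 most recent prior items.
Steady-state concurrent load = 5 items.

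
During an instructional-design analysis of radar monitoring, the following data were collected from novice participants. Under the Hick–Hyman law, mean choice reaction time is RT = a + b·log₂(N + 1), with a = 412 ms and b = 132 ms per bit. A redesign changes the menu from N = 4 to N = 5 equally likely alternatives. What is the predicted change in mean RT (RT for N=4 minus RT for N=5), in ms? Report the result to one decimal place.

RT(4) = 412 + 132·log₂(5) = 412 + 132·2.3219 = 718.4908 ms.
RT(5) = 412 + 132·log₂(6) = 412 + 132·2.5850 = 753.2200 ms.
Difference = 718.4908 − 753.2200 = -34.7292 ≈ -34.7 ms.

-34.7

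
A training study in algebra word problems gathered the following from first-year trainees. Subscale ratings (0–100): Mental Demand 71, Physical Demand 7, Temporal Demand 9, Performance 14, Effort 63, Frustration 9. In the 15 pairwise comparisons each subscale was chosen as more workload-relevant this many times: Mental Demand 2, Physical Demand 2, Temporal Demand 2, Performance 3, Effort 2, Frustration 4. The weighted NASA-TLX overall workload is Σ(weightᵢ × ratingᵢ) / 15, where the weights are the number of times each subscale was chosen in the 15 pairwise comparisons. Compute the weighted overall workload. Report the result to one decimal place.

The tallies are the weights (they sum to 15).
Weighted sum = 2·71 + 2·7 + 2·9 + 3·14 + 2·63 + 4·9
            = 142 + 14 + 18 + 42 + 126 + 36 = 378.
Overall workload = 378 / 15 = 25.2000 ≈ 25.2.

25.2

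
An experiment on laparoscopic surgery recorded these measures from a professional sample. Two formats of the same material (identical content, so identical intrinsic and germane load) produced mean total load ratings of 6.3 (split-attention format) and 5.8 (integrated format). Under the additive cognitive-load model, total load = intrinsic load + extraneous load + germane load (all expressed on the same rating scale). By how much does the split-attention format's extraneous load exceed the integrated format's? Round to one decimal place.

Intrinsic and germane load are equal across formats, so the difference in total load equals the difference in extraneous load.
Extraneous-load difference = 6.3 − 5.8 = 0.5.

0.5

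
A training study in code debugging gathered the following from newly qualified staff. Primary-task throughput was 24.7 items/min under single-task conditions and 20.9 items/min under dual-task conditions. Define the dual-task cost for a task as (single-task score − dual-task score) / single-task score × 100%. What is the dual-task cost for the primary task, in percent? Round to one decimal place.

Cost = (24.7 − 20.9) / 24.7 × 100%
     = 3.8000 / 24.7 × 100% = 15.3846%.
≈ 15.4%.

15.4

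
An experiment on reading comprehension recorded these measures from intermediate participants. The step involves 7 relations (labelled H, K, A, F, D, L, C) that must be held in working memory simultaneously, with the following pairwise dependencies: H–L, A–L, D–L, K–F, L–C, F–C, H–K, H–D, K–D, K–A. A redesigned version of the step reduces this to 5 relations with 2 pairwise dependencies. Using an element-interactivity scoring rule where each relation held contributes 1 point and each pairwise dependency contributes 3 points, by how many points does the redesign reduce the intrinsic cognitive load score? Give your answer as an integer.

Original: 7 × 1 + 10 × 3 = 7 + 30 = 37.
Redesigned: 5 × 1 + 2 × 3 = 5 + 6 = 11.
Reduction = 37 − 11 = 26.

26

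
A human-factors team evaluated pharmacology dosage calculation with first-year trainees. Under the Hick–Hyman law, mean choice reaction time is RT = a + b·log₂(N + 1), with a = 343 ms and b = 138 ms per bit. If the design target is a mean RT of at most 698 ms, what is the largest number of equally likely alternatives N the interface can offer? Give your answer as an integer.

Set 343 + 138·log₂(N + 1) ≤ 698.
log₂(N + 1) ≤ (698 − 343) / 138 = 2.5725.
N + 1 ≤ 2^2.5725 = 5.9484.
N ≤ 4.9484, so the largest integer N is 4.

4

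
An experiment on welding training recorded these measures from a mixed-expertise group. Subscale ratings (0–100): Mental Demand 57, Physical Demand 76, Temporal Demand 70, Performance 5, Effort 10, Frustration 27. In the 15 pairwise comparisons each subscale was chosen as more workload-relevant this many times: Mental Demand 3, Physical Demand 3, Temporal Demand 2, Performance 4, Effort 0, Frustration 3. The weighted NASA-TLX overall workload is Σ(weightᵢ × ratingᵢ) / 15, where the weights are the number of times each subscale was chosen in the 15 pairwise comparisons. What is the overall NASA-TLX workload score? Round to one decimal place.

The tallies are the weights (they sum to 15).
Weighted sum = 3·57 + 3·76 + 2·70 + 4·5 + 0·10 + 3·27
            = 171 + 228 + 140 + 20 + 0 + 81 = 640.
Overall workload = 640 / 15 = 42.6667 ≈ 42.7.

42.7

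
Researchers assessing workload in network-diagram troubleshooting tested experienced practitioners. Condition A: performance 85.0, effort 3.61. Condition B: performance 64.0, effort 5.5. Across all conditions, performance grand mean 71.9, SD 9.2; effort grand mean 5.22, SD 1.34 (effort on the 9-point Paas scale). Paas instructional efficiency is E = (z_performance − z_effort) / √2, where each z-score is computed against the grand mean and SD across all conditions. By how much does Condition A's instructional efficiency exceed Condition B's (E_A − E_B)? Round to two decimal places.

Condition A: z_P = (85.0 − 71.9)/9.2 = 1.4239; z_E = (3.61 − 5.22)/1.34 = -1.2015; E_A = (1.4239 − (-1.2015))/√2 = 1.8564.
Condition B: z_P = (64.0 − 71.9)/9.2 = -0.8587; z_E = (5.5 − 5.22)/1.34 = 0.2090; E_B = (-0.8587 − 0.2090)/√2 = -0.7550.
E_A − E_B = 1.8564 − (-0.7550) = 2.6114 ≈ 2.61.

2.61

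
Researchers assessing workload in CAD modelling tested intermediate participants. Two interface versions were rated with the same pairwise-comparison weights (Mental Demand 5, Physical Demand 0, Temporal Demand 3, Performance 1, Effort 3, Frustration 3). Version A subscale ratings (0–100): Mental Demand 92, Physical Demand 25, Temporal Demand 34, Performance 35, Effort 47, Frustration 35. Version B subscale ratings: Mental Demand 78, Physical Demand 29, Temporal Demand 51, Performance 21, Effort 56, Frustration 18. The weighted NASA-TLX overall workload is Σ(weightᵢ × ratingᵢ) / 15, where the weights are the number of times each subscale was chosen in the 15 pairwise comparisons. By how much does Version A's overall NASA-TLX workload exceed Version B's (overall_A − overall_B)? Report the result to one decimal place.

3.8

Version A weighted sum = 5·92 + 0·25 + 3·34 + 1·35 + 3·47 + 3·35 = 460 + 0 + 102 + 35 + 141 + 105 = 843; overall_A = 843/15 = 56.2000.
Version B weighted sum = 5·78 + 0·29 + 3·51 + 1·21 + 3·56 + 3·18 = 390 + 0 + 153 + 21 + 168 + 54 = 786; overall_B = 786/15 = 52.4000.
Difference = 56.2000 − 52.4000 = 3.8000 ≈ 3.8.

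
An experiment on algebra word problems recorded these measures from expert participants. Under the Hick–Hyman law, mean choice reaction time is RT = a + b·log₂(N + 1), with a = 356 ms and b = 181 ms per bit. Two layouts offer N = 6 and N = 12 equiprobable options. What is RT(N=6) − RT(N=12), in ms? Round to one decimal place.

-161.6

RT(6) = 356 + 181·log₂(7) = 356 + 181·2.8074 = 864.1394 ms.
RT(12) = 356 + 181·log₂(13) = 356 + 181·3.7004 = 1025.7724 ms.
Difference = 864.1394 − 1025.7724 = -161.6330 ≈ -161.6 ms.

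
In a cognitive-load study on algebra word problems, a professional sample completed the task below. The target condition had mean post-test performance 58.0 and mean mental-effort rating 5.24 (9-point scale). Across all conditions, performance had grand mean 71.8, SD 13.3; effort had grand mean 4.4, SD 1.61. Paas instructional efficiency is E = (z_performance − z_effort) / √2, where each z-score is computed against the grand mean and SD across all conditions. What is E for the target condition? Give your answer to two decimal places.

-1.10

z_performance = (58.0 − 71.8) / 13.3 = -13.8000 / 13.3 = -1.0376.
z_effort = (5.24 − 4.4) / 1.61 = 0.8400 / 1.61 = 0.5217.
z_P − z_E = -1.0376 − 0.5217 = -1.5593.
E = -1.5593 / √2 = -1.5593 / 1.41421 = -1.1026 ≈ -1.10.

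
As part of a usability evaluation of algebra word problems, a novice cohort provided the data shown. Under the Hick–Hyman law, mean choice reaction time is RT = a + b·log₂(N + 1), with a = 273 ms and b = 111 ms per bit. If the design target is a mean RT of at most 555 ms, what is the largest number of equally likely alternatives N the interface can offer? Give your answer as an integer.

Set 273 + 111·log₂(N + 1) ≤ 555.
log₂(N + 1) ≤ (555 − 273) / 111 = 2.5405.
N + 1 ≤ 2^2.5405 = 5.8179.
N ≤ 4.8179, so the largest integer N is 4.

4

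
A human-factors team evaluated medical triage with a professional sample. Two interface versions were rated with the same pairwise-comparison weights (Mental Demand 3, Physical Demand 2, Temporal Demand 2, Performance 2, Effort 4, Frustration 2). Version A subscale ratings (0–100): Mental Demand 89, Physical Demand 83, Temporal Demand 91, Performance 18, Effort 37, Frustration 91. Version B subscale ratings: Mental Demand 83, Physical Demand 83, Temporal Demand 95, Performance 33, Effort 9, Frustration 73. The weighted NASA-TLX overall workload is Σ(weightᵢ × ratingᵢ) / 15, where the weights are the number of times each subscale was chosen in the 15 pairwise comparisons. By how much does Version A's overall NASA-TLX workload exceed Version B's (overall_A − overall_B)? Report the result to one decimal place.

Version A weighted sum = 3·89 + 2·83 + 2·91 + 2·18 + 4·37 + 2·91 = 267 + 166 + 182 + 36 + 148 + 182 = 981; overall_A = 981/15 = 65.4000.
Version B weighted sum = 3·83 + 2·83 + 2·95 + 2·33 + 4·9 + 2·73 = 249 + 166 + 190 + 66 + 36 + 146 = 853; overall_B = 853/15 = 56.8667.
Difference = 65.4000 − 56.8667 = 8.5333 ≈ 8.5.

8.5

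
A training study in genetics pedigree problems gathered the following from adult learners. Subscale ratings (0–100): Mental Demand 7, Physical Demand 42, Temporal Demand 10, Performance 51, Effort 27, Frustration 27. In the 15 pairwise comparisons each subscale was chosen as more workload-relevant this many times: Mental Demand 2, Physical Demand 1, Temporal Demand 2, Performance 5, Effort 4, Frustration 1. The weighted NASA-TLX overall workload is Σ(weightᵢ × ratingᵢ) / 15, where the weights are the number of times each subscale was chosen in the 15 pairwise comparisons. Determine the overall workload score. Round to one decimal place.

31.1

The tallies are the weights (they sum to 15).
Weighted sum = 2·7 + 1·42 + 2·10 + 5·51 + 4·27 + 1·27
            = 14 + 42 + 20 + 255 + 108 + 27 = 466.
Overall workload = 466 / 15 = 31.0667 ≈ 31.1.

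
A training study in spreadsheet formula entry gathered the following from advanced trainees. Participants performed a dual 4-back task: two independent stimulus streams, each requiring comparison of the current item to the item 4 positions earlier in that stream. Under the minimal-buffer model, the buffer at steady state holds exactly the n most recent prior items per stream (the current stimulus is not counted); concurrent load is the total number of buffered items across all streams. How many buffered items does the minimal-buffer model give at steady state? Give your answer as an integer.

8

Each stream's buffer holds its 4 most recent prior items.
Two independent streams: 2 × 4 = 8 buffered items at steady state.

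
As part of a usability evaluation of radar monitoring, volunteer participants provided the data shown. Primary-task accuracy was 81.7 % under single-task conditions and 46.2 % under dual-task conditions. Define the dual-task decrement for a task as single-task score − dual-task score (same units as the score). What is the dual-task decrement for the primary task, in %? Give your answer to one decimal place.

35.5

Decrement = 81.7 − 46.2 = 35.5000 % ≈ 35.5 %.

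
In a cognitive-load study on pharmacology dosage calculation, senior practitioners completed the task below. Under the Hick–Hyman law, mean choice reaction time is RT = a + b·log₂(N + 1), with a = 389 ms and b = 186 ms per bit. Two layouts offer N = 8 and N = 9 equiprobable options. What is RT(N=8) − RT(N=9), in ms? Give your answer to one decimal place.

RT(8) = 389 + 186·log₂(9) = 389 + 186·3.1699 = 978.6014 ms.
RT(9) = 389 + 186·log₂(10) = 389 + 186·3.3219 = 1006.8734 ms.
Difference = 978.6014 − 1006.8734 = -28.2720 ≈ -28.3 ms.

-28.3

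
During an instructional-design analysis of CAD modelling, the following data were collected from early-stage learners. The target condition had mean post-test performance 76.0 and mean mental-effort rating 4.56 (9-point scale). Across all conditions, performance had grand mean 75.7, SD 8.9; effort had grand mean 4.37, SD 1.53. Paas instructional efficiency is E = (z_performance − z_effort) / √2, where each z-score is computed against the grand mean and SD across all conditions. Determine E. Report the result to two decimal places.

z_performance = (76.0 − 75.7) / 8.9 = 0.3000 / 8.9 = 0.0337.
z_effort = (4.56 − 4.37) / 1.53 = 0.1900 / 1.53 = 0.1242.
z_P − z_E = 0.0337 − 0.1242 = -0.0905.
E = -0.0905 / √2 = -0.0905 / 1.41421 = -0.0640 ≈ -0.06.

-0.06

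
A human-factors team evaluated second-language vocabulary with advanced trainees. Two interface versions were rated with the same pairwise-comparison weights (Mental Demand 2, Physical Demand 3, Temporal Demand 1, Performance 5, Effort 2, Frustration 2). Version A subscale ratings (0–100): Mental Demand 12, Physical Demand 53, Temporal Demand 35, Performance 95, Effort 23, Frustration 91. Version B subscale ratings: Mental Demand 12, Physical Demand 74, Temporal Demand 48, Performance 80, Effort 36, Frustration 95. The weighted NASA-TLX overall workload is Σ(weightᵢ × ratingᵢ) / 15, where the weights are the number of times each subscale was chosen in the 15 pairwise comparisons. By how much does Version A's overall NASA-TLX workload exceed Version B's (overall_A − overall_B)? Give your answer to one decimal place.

-2.3

Version A weighted sum = 2·12 + 3·53 + 1·35 + 5·95 + 2·23 + 2·91 = 24 + 159 + 35 + 475 + 46 + 182 = 921; overall_A = 921/15 = 61.4000.
Version B weighted sum = 2·12 + 3·74 + 1·48 + 5·80 + 2·36 + 2·95 = 24 + 222 + 48 + 400 + 72 + 190 = 956; overall_B = 956/15 = 63.7333.
Difference = 61.4000 − 63.7333 = -2.3333 ≈ -2.3.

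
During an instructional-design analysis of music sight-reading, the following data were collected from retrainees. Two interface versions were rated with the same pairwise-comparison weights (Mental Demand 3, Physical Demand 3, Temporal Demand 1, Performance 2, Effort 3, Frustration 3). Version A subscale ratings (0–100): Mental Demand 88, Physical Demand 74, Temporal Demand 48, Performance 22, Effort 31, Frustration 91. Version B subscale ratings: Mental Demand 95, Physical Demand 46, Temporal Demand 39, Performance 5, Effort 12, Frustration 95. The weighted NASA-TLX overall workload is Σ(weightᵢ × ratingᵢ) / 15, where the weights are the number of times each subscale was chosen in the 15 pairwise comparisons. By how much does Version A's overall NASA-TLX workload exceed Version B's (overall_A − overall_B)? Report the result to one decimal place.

Version A weighted sum = 3·88 + 3·74 + 1·48 + 2·22 + 3·31 + 3·91 = 264 + 222 + 48 + 44 + 93 + 273 = 944; overall_A = 944/15 = 62.9333.
Version B weighted sum = 3·95 + 3·46 + 1·39 + 2·5 + 3·12 + 3·95 = 285 + 138 + 39 + 10 + 36 + 285 = 793; overall_B = 793/15 = 52.8667.
Difference = 62.9333 − 52.8667 = 10.0666 ≈ 10.1.

10.1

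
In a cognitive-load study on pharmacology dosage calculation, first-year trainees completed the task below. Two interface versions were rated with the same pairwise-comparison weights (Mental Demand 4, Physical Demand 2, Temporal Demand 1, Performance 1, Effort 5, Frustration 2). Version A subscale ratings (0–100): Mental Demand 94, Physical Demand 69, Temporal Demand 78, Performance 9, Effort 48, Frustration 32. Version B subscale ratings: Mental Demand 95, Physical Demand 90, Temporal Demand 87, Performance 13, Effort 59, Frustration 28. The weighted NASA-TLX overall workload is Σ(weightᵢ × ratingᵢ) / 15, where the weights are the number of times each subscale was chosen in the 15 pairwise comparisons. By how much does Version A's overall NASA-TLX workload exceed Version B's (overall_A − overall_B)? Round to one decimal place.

Version A weighted sum = 4·94 + 2·69 + 1·78 + 1·9 + 5·48 + 2·32 = 376 + 138 + 78 + 9 + 240 + 64 = 905; overall_A = 905/15 = 60.3333.
Version B weighted sum = 4·95 + 2·90 + 1·87 + 1·13 + 5·59 + 2·28 = 380 + 180 + 87 + 13 + 295 + 56 = 1011; overall_B = 1011/15 = 67.4000.
Difference = 60.3333 − 67.4000 = -7.0667 ≈ -7.1.

-7.1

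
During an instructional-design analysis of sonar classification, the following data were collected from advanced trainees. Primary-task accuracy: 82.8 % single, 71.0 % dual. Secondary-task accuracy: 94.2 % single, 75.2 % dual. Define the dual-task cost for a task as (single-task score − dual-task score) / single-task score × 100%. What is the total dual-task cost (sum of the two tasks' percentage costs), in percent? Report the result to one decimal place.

Primary cost = (82.8 − 71.0) / 82.8 × 100% = 14.2512%.
Secondary cost = (94.2 − 75.2) / 94.2 × 100% = 20.1699%.
Total = 14.2512% + 20.1699% = 34.4211% ≈ 34.4%.

34.4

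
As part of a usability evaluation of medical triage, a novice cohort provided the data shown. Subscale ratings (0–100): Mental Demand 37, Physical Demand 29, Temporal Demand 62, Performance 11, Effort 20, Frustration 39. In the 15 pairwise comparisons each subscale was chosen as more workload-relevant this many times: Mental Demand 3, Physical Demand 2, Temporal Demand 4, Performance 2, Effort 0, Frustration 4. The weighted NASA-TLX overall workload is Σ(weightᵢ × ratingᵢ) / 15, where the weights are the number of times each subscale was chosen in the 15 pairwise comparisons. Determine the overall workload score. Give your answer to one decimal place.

39.7

The tallies are the weights (they sum to 15).
Weighted sum = 3·37 + 2·29 + 4·62 + 2·11 + 0·20 + 4·39
            = 111 + 58 + 248 + 22 + 0 + 156 = 595.
Overall workload = 595 / 15 = 39.6667 ≈ 39.7.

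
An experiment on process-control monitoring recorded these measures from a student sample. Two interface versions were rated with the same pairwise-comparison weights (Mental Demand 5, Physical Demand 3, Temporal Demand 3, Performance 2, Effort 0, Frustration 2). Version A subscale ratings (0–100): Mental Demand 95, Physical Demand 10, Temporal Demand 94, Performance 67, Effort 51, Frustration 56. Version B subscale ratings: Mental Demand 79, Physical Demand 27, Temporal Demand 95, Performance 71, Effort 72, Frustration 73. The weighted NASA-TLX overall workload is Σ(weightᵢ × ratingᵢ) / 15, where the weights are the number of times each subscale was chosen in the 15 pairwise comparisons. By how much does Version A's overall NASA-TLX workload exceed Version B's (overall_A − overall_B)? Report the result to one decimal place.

-1.1

Version A weighted sum = 5·95 + 3·10 + 3·94 + 2·67 + 0·51 + 2·56 = 475 + 30 + 282 + 134 + 0 + 112 = 1033; overall_A = 1033/15 = 68.8667.
Version B weighted sum = 5·79 + 3·27 + 3·95 + 2·71 + 0·72 + 2·73 = 395 + 81 + 285 + 142 + 0 + 146 = 1049; overall_B = 1049/15 = 69.9333.
Difference = 68.8667 − 69.9333 = -1.0666 ≈ -1.1.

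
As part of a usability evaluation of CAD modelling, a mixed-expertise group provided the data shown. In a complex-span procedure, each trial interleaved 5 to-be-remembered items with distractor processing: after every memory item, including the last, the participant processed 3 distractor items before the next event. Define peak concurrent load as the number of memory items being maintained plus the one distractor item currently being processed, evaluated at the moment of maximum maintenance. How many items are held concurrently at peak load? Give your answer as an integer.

Maintenance is greatest during the distractor(s) after memory item 5: all 5 memory items are being held.
One distractor item is concurrently being processed.
Peak concurrent load = 5 + 1 = 6 items.

6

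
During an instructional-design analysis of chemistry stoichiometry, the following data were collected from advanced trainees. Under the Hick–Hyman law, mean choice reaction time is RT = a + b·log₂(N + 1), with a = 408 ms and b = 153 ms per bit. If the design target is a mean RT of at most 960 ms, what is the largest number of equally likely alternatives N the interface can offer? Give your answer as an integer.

Set 408 + 153·log₂(N + 1) ≤ 960.
log₂(N + 1) ≤ (960 − 408) / 153 = 3.6078.
N + 1 ≤ 2^3.6078 = 12.1915.
N ≤ 11.1915, so the largest integer N is 11.

11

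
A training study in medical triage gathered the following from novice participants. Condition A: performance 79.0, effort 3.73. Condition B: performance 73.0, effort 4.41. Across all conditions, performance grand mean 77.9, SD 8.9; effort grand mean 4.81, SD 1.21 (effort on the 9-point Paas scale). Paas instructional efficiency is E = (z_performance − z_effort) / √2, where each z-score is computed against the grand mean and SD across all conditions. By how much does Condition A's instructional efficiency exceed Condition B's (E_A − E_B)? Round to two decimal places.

0.87

Condition A: z_P = (79.0 − 77.9)/8.9 = 0.1236; z_E = (3.73 − 4.81)/1.21 = -0.8926; E_A = (0.1236 − (-0.8926))/√2 = 0.7186.
Condition B: z_P = (73.0 − 77.9)/8.9 = -0.5506; z_E = (4.41 − 4.81)/1.21 = -0.3306; E_B = (-0.5506 − (-0.3306))/√2 = -0.1556.
E_A − E_B = 0.7186 − (-0.1556) = 0.8742 ≈ 0.87.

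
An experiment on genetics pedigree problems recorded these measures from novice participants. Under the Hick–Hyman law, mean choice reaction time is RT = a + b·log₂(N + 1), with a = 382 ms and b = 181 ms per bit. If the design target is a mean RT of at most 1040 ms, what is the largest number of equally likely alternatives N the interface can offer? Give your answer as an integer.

Set 382 + 181·log₂(N + 1) ≤ 1040.
log₂(N + 1) ≤ (1040 − 382) / 181 = 3.6354.
N + 1 ≤ 2^3.6354 = 12.4269.
N ≤ 11.4269, so the largest integer N is 11.

11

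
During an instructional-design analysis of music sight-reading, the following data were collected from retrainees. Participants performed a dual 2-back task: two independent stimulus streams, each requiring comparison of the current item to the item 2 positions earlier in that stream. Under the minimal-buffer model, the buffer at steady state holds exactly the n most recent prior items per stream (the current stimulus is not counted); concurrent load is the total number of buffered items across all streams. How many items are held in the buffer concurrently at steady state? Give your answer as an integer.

4

Each stream's buffer holds its 2 most recent prior items.
Two independent streams: 2 × 2 = 4 buffered items at steady state.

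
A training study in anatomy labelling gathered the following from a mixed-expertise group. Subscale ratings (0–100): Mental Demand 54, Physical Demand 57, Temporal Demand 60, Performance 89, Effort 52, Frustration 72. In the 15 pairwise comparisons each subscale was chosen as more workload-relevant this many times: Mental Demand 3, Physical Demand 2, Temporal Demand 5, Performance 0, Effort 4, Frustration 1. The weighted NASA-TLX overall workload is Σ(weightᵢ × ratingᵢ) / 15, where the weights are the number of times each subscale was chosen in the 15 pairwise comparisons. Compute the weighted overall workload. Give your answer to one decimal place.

The tallies are the weights (they sum to 15).
Weighted sum = 3·54 + 2·57 + 5·60 + 0·89 + 4·52 + 1·72
            = 162 + 114 + 300 + 0 + 208 + 72 = 856.
Overall workload = 856 / 15 = 57.0667 ≈ 57.1.

57.1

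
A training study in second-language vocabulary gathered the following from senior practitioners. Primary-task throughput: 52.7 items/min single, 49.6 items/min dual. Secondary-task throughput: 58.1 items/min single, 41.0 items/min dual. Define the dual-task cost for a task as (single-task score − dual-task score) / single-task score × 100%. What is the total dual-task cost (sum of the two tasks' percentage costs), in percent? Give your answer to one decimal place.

Primary cost = (52.7 − 49.6) / 52.7 × 100% = 5.8824%.
Secondary cost = (58.1 − 41.0) / 58.1 × 100% = 29.4320%.
Total = 5.8824% + 29.4320% = 35.3144% ≈ 35.3%.

35.3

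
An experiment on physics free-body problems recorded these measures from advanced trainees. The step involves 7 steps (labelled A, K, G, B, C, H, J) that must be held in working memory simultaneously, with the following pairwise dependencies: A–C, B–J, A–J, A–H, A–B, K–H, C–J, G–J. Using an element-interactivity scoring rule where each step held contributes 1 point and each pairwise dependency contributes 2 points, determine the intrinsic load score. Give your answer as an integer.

Count of steps held simultaneously: 7.
Count of pairwise dependencies listed: 8.
Element contribution: 7 × 1 = 7.
Interaction contribution: 8 × 2 = 16.
Intrinsic load = 7 + 16 = 23.

23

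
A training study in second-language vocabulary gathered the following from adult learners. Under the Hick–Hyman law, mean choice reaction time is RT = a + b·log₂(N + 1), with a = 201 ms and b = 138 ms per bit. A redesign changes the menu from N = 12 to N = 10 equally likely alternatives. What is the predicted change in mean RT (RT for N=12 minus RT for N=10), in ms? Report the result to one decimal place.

33.3

RT(12) = 201 + 138·log₂(13) = 201 + 138·3.7004 = 711.6552 ms.
RT(10) = 201 + 138·log₂(11) = 201 + 138·3.4594 = 678.3972 ms.
Difference = 711.6552 − 678.3972 = 33.2580 ≈ 33.3 ms.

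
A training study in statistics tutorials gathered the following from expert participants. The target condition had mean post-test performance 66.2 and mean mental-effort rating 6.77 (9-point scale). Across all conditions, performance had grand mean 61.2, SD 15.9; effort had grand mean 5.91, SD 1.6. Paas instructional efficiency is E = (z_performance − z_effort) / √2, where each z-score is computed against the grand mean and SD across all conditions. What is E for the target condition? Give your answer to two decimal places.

z_performance = (66.2 − 61.2) / 15.9 = 5.0000 / 15.9 = 0.3145.
z_effort = (6.77 − 5.91) / 1.6 = 0.8600 / 1.6 = 0.5375.
z_P − z_E = 0.3145 − 0.5375 = -0.2230.
E = -0.2230 / √2 = -0.2230 / 1.41421 = -0.1577 ≈ -0.16.

-0.16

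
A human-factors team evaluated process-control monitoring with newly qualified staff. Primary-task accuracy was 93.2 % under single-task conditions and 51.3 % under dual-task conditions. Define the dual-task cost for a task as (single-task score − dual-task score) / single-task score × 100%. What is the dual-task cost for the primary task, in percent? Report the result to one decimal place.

45.0

Cost = (93.2 − 51.3) / 93.2 × 100%
     = 41.9000 / 93.2 × 100% = 44.9571%.
≈ 45.0%.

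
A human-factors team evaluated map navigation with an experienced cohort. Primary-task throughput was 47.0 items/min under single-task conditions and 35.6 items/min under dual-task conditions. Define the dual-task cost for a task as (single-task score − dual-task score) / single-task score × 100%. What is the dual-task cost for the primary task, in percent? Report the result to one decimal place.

24.3

Cost = (47.0 − 35.6) / 47.0 × 100%
     = 11.4000 / 47.0 × 100% = 24.2553%.
≈ 24.3%.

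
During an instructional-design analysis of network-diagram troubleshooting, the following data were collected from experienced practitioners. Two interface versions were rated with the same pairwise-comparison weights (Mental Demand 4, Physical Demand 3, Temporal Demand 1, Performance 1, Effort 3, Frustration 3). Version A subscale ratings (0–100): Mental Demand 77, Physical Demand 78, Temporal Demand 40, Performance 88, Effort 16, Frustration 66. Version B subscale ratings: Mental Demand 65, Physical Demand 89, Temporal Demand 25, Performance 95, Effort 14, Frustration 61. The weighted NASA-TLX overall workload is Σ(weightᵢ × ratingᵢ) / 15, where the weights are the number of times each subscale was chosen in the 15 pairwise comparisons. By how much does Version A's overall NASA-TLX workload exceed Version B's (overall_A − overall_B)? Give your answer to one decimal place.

Version A weighted sum = 4·77 + 3·78 + 1·40 + 1·88 + 3·16 + 3·66 = 308 + 234 + 40 + 88 + 48 + 198 = 916; overall_A = 916/15 = 61.0667.
Version B weighted sum = 4·65 + 3·89 + 1·25 + 1·95 + 3·14 + 3·61 = 260 + 267 + 25 + 95 + 42 + 183 = 872; overall_B = 872/15 = 58.1333.
Difference = 61.0667 − 58.1333 = 2.9334 ≈ 2.9.

2.9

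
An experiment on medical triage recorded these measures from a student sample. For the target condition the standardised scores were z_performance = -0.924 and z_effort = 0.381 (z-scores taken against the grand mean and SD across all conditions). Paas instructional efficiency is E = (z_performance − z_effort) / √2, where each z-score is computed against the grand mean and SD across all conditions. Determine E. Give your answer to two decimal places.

-0.92

z_P − z_E = -0.924 − 0.381 = -1.3050.
E = -1.3050 / √2 = -1.3050 / 1.41421 = -0.9228 ≈ -0.92.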